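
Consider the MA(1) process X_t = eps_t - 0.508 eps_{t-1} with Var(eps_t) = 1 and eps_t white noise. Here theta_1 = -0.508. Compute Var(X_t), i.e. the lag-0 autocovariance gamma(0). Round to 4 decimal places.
\gamma(0) = 1.2581

For an MA(q) process X_t = eps_t + sum_i theta_i eps_{t-i} with
Var(eps_t) = sigma^2, the variance is
  gamma(0) = sigma^2 * (1 + sum_i theta_i^2).
  sum_i theta_i^2 = (-0.508)^2 = 0.258064.
  gamma(0) = 1 * (1 + 0.258064) = 1 * 1.258064 = 1.258064, which rounds to 1.2581.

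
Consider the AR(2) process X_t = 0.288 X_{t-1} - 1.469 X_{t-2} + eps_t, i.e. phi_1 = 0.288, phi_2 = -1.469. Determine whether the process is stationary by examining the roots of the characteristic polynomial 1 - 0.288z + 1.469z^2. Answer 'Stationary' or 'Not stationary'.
\text{Not stationary}

The AR(p) characteristic polynomial is P(z) = 1 - 0.288z + 1.469z^2.
Stationarity requires all roots to lie outside the unit circle, i.e. |z| > 1 for every root.
Set 1 + (-0.288) z + (1.469) z^2 = 0, i.e. a z^2 + b z + c = 0 with a = 1.469, b = -0.288, c = 1.
Discriminant D = b^2 - 4ac = (-0.288)^2 - 4*(1.469)*1 = 0.082944 - (5.876) = -5.793056.
D < 0, so the roots are the complex-conjugate pair z = (-b +/- i sqrt(-D)) / (2a) = 0.098 +/- 0.8192i.
For a conjugate pair |z|^2 = z * conj(z) = (product of roots) = c/a = 1/(1.469) = 0.680735, so |z| = sqrt(0.680735) = 0.8251 for both roots.
Moduli of all roots: 0.8251, 0.8251.
All moduli strictly greater than 1? No.
Verdict: Not stationary.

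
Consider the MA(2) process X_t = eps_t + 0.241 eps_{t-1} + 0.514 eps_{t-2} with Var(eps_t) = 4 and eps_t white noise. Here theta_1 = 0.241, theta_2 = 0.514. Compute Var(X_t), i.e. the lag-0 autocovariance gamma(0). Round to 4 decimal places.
\gamma(0) = 5.2891

For an MA(q) process X_t = eps_t + sum_i theta_i eps_{t-i} with
Var(eps_t) = sigma^2, the variance is
  gamma(0) = sigma^2 * (1 + sum_i theta_i^2).
  sum_i theta_i^2 = (0.241)^2 + (0.514)^2 = 0.058081 + 0.264196 = 0.322277.
  gamma(0) = 4 * (1 + 0.322277) = 4 * 1.322277 = 5.289108, which rounds to 5.2891.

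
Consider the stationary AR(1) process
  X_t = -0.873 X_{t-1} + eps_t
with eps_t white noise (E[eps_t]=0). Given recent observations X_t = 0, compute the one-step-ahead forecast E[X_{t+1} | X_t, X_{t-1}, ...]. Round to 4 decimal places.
E[X_{t+1} \mid \mathcal F_t] = 0.0000

For an AR(p) model X_t = c + sum_i phi_i X_{t-i} + eps_t, the
one-step-ahead conditional mean is
  E[X_{t+1} | X_t, ...] = c + sum_i phi_i X_{t+1-i}.
Substitute known values:
  E[X_{t+1} | ...] = (-0.873) * (0)
                   = 0.0000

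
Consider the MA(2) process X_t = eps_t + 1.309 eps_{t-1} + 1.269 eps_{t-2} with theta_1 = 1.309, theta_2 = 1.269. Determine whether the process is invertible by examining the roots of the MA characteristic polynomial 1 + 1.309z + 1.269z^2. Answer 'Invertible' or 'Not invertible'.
\text{Not invertible}

The MA(q) characteristic polynomial is P(z) = 1 + 1.309z + 1.269z^2.
Invertibility requires all roots to lie outside the unit circle, i.e. |z| > 1 for every root.
Set 1 + (1.309) z + (1.269) z^2 = 0, i.e. a z^2 + b z + c = 0 with a = 1.269, b = 1.309, c = 1.
Discriminant D = b^2 - 4ac = (1.309)^2 - 4*(1.269)*1 = 1.713481 - (5.076) = -3.362519.
D < 0, so the roots are the complex-conjugate pair z = (-b +/- i sqrt(-D)) / (2a) = -0.5158 +/- 0.7225i.
For a conjugate pair |z|^2 = z * conj(z) = (product of roots) = c/a = 1/(1.269) = 0.788022, so |z| = sqrt(0.788022) = 0.8877 for both roots.
Moduli of all roots: 0.8877, 0.8877.
All moduli strictly greater than 1? No.
Verdict: Not invertible.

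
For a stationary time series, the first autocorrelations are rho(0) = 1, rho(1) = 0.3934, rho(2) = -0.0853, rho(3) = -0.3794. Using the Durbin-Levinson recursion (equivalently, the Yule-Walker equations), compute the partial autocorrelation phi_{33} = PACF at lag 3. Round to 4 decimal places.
\phi_{33} = -0.2890

The PACF at lag k is phi_{kk}, the last component of the solution
to the Yule-Walker system G_k phi = r_k where
  (G_k)_{ij} = rho(|i - j|), (r_k)_i = rho(i), i,j = 1..k.
Equivalently, Durbin-Levinson gives phi_{kk} iteratively:
  phi_{11} = rho(1)
  phi_{kk} = [rho(k) - sum_{j=1..k-1} phi_{k-1,j} rho(k-j)]
            / [1 - sum_{j=1..k-1} phi_{k-1,j} rho(j)],
  phi_{k,j} = phi_{k-1,j} - phi_{kk} phi_{k-1,k-j},  j = 1..k-1.
Step k = 1:
  phi_11 = rho(1) = 0.3934.
Step k = 2:
  phi_22 = [rho(2) - phi_11 rho(1)] / [1 - phi_11 rho(1)] = [-0.0853 - (0.3934)(0.3934)] / [1 - (0.3934)(0.3934)]
         = -0.24006356 / 0.84523644 = -0.284019.
  Update: phi_21 = phi_11 - phi_22 phi_11 = 0.3934 - (-0.284019)(0.3934) = 0.505133.
Step k = 3:
  phi_33 = [rho(3) - phi_21 rho(2) - phi_22 rho(1)] / [1 - phi_21 rho(1) - phi_22 rho(2)]
    numerator   = -0.3794 - (0.505133)(-0.0853) - (-0.284019)(0.3934) = -0.2245789
    denominator = 1 - (0.505133)(0.3934) - (-0.284019)(-0.0853) = 0.77705373
  phi_33 = -0.2245789 / 0.77705373 = -0.289.
Therefore phi_{33} = -0.2890.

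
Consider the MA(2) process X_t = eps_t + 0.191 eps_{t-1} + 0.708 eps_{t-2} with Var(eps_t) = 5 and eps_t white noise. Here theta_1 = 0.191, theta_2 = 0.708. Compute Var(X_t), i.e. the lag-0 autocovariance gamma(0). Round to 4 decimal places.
\gamma(0) = 7.6887

For an MA(q) process X_t = eps_t + sum_i theta_i eps_{t-i} with
Var(eps_t) = sigma^2, the variance is
  gamma(0) = sigma^2 * (1 + sum_i theta_i^2).
  sum_i theta_i^2 = (0.191)^2 + (0.708)^2 = 0.036481 + 0.501264 = 0.537745.
  gamma(0) = 5 * (1 + 0.537745) = 5 * 1.537745 = 7.688725, which rounds to 7.6887.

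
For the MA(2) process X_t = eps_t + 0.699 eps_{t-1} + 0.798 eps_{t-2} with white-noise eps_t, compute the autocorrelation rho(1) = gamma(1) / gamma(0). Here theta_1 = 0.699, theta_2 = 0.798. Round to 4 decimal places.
\rho(1) = 0.5913

For an MA(q) process with theta_0 = 1, the autocovariance is
  gamma(k) = sigma^2 * sum_{i=0..q-k} theta_i * theta_{i+k},
and rho(k) = gamma(k) / gamma(0). Sigma^2 cancels.
  numerator   = (1)*(0.699) + (0.699)*(0.798) = 1.256802.
  denominator = (1)^2 + (0.699)^2 + (0.798)^2 = 2.125405.
  rho(1) = 1.256802 / 2.125405 = 0.5913.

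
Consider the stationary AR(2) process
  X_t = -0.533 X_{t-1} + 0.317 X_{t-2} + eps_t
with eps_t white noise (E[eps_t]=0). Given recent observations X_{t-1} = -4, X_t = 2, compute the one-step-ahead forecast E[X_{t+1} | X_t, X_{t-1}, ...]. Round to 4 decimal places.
E[X_{t+1} \mid \mathcal F_t] = -2.3340

For an AR(p) model X_t = c + sum_i phi_i X_{t-i} + eps_t, the
one-step-ahead conditional mean is
  E[X_{t+1} | X_t, ...] = c + sum_i phi_i X_{t+1-i}.
Substitute known values:
  E[X_{t+1} | ...] = (-0.533) * (2) + (0.317) * (-4)
                   = -2.3340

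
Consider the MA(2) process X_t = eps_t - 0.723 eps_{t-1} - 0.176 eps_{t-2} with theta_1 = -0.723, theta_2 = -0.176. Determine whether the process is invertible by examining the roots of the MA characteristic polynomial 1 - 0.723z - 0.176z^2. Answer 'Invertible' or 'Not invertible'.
\text{Invertible}

The MA(q) characteristic polynomial is P(z) = 1 - 0.723z - 0.176z^2.
Invertibility requires all roots to lie outside the unit circle, i.e. |z| > 1 for every root.
Set 1 + (-0.723) z + (-0.176) z^2 = 0, i.e. a z^2 + b z + c = 0 with a = -0.176, b = -0.723, c = 1.
Discriminant D = b^2 - 4ac = (-0.723)^2 - 4*(-0.176)*1 = 0.522729 - (-0.704) = 1.226729.
D >= 0, so the roots are real: z = (-b +/- sqrt(D)) / (2a) = (0.723 +/- 1.107578) / (-0.352).
  z_1 = (0.723 + 1.107578) / (-0.352) = -5.2005,   |z_1| = 5.2005.
  z_2 = (0.723 - 1.107578) / (-0.352) = 1.0926,   |z_2| = 1.0926.
Moduli of all roots: 5.2005, 1.0926.
All moduli strictly greater than 1? Yes.
Verdict: Invertible.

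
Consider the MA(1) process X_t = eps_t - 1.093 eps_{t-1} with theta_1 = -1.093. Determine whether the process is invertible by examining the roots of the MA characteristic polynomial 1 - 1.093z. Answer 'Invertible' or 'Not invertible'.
\text{Not invertible}

The MA(q) characteristic polynomial is P(z) = 1 - 1.093z.
Invertibility requires all roots to lie outside the unit circle, i.e. |z| > 1 for every root.
This is linear in z: 1 + (-1.093) z = 0  =>  z = -1/(-1.093) = 0.914913,  |z| = 0.914913.
Moduli of all roots: 0.9149.
All moduli strictly greater than 1? No.
Verdict: Not invertible.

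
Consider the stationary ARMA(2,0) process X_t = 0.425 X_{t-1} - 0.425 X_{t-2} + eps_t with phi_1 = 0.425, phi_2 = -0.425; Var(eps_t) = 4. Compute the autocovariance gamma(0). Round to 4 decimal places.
\gamma(0) = 5.3584

Multiply the model equation by X_{t-k} and take expectations. With theta_0 = psi_0 = 1 and psi_j the MA(infinity) weights, this gives
  gamma(k) - sum_i phi_i gamma(k-i) = c_k,
  c_k = sigma^2 * sum_{j=k..q} theta_j psi_{j-k}   (c_k = 0 for k > q),
using gamma(-m) = gamma(m).
Pure AR (q = 0): c_0 = sigma^2 = 4, c_k = 0 for k >= 1.
Equations for k = 0, 1, 2 (AR order 2, c_2 = 0):
  (E0) gamma(0) = phi_1 gamma(1) + phi_2 gamma(2) + c_0
  (E1) gamma(1) = phi_1 gamma(0) + phi_2 gamma(1) + c_1
  (E2) gamma(2) = phi_1 gamma(1) + phi_2 gamma(0)
From (E1): gamma(1) = A gamma(0) + B with
  A = phi_1 / (1 - phi_2) = 0.425 / 1.425 = 0.298246,   B = c_1 / (1 - phi_2) = 0 / 1.425 = 0.
Insert (E2) into (E0): gamma(0) (1 - phi_2^2) = phi_1 (1 + phi_2) gamma(1) + c_0.
  phi_1 (1 + phi_2) = (0.425)(0.575) = 0.244375,   1 - phi_2^2 = 0.819375.
Replace gamma(1) by A gamma(0) + B and collect gamma(0):
  gamma(0) [0.819375 - (0.244375)(0.298246)] = c_0 = 4
  gamma(0) * 0.746491 = 4
  gamma(0) = 4 / 0.746491 = 5.358402.
Therefore gamma(0) = 5.3584 (to 4 decimal places).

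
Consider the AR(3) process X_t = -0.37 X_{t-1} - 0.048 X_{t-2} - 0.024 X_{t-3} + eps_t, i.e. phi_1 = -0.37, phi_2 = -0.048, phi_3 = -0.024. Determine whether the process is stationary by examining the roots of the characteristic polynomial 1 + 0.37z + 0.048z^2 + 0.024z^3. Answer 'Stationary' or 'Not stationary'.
\text{Stationary}

The AR(p) characteristic polynomial is P(z) = 1 + 0.37z + 0.048z^2 + 0.024z^3.
Stationarity requires all roots to lie outside the unit circle, i.e. |z| > 1 for every root.
Degree 3: look for a simple real root z0 first, then factor out (1 - z/z0) and solve the remaining quadratic.
Testing z0 = -2.5: P(-2.5) = 1 + (0.37)(-2.5) + (0.048)(-2.5)^2 + (0.024)(-2.5)^3
  = 1 + (-0.925) + (0.3) + (-0.375) = 0.  So z_0 = -2.5 is a root, |z_0| = 2.5.
Divide out the factor (1 + 0.4 z) = (1 - z/z0) (since 1/z0 = -0.4):
  P(z) = (1 + 0.4 z)(1 + (-0.03) z + (0.06) z^2)
  [check: z-coef -0.03 - (-0.4) = 0.37; z^2-coef 0.06 - (-0.4)(-0.03) = 0.048; z^3-coef -(-0.4)(0.06) = 0.024.]
Remaining roots from the quadratic factor 1 + (-0.03) z + (0.06) z^2:
  Set 1 + (-0.03) z + (0.06) z^2 = 0, i.e. a z^2 + b z + c = 0 with a = 0.06, b = -0.03, c = 1.
  Discriminant D = b^2 - 4ac = (-0.03)^2 - 4*(0.06)*1 = 0.0009 - (0.24) = -0.2391.
  D < 0, so the roots are the complex-conjugate pair z = (-b +/- i sqrt(-D)) / (2a) = 0.25 +/- 4.0748i.
  For a conjugate pair |z|^2 = z * conj(z) = (product of roots) = c/a = 1/(0.06) = 16.666667, so |z| = sqrt(16.666667) = 4.0825 for both roots.
Moduli of all roots: 2.5000, 4.0825, 4.0825.
All moduli strictly greater than 1? Yes.
Verdict: Stationary.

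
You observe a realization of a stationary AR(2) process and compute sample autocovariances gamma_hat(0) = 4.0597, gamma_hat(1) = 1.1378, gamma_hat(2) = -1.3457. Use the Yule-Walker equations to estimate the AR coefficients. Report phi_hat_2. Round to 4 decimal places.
\hat\phi_{2} = -0.4450

The Yule-Walker equations for an AR(p) process read, in matrix form,
  Gamma_p phi = r_p,   with   (Gamma_p)_{ij} = gamma(|i - j|),
                       (r_p)_i = gamma(i),   i,j = 1..p.
Substitute the sample gammas (Toeplitz matrix and right-hand side of size 2):
  Gamma_p = [[4.0597, 1.1378], [1.1378, 4.0597]]
  r_p     = [1.1378, -1.3457]
Written out:
  4.0597 phi_1 + 1.1378 phi_2 = 1.1378
  1.1378 phi_1 + 4.0597 phi_2 = -1.3457
Solve by Cramer's rule:
  det = gamma(0)^2 - gamma(1)^2 = (4.0597)^2 - (1.1378)^2 = 16.48116409 - 1.29458884 = 15.18657525
  phi_hat_1 = [gamma(1) gamma(0) - gamma(1) gamma(2)] / det = [(1.1378)(4.0597) - (1.1378)(-1.3457)] / 15.18657525 = 6.15026412 / 15.18657525 = 0.405
  phi_hat_2 = [gamma(0) gamma(2) - gamma(1)^2] / det = [(4.0597)(-1.3457) - (1.1378)^2] / 15.18657525 = -6.75772713 / 15.18657525 = -0.445
So phi_hat = [0.4050, -0.4450].
Therefore phi_hat_2 = -0.4450.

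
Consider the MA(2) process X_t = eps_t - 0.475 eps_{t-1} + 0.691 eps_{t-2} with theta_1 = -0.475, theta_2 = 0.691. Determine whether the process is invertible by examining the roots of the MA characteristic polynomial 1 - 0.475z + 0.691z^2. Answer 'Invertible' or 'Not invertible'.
\text{Invertible}

The MA(q) characteristic polynomial is P(z) = 1 - 0.475z + 0.691z^2.
Invertibility requires all roots to lie outside the unit circle, i.e. |z| > 1 for every root.
Set 1 + (-0.475) z + (0.691) z^2 = 0, i.e. a z^2 + b z + c = 0 with a = 0.691, b = -0.475, c = 1.
Discriminant D = b^2 - 4ac = (-0.475)^2 - 4*(0.691)*1 = 0.225625 - (2.764) = -2.538375.
D < 0, so the roots are the complex-conjugate pair z = (-b +/- i sqrt(-D)) / (2a) = 0.3437 +/- 1.1528i.
For a conjugate pair |z|^2 = z * conj(z) = (product of roots) = c/a = 1/(0.691) = 1.447178, so |z| = sqrt(1.447178) = 1.203 for both roots.
Moduli of all roots: 1.2030, 1.2030.
All moduli strictly greater than 1? Yes.
Verdict: Invertible.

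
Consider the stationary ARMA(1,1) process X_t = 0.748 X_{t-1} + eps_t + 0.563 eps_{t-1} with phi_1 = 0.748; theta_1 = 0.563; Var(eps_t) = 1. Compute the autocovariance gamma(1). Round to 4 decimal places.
\gamma(1) = 4.2295

Multiply the model equation by X_{t-k} and take expectations. With theta_0 = psi_0 = 1 and psi_j the MA(infinity) weights, this gives
  gamma(k) - sum_i phi_i gamma(k-i) = c_k,
  c_k = sigma^2 * sum_{j=k..q} theta_j psi_{j-k}   (c_k = 0 for k > q),
using gamma(-m) = gamma(m).
psi-weights needed (psi_j = theta_j + sum_i phi_i psi_{j-i}):
  psi_1 = theta_1 + phi_1 = 0.563 + (0.748) = 1.311
Right-hand sides:
  c_0 = sigma^2 (1 + theta_1 psi_1) = 1 * (1 + (0.563)(1.311)) = 1 * 1.738093 = 1.738093
  c_1 = sigma^2 theta_1 = 1 * (0.563) = 0.563
  c_2 = 0
Equations for k = 0 and k = 1 (AR order 1):
  gamma(0) = phi_1 gamma(1) + c_0
  gamma(1) = phi_1 gamma(0) + c_1
Substituting the second into the first: gamma(0) (1 - phi_1^2) = c_0 + phi_1 c_1, so
  gamma(0) = (c_0 + phi_1 c_1) / (1 - phi_1^2) = (1.738093 + (0.748)(0.563)) / (1 - (0.748)^2) = 2.159217 / 0.440496 = 4.901786.
  gamma(1) = phi_1 gamma(0) + c_1 = (0.748)(4.901786) + (0.563) = 4.229536.
Therefore gamma(1) = 4.2295 (to 4 decimal places).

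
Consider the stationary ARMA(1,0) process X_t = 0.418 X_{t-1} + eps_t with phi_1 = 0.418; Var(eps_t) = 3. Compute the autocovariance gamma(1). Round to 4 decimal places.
\gamma(1) = 1.5195

Multiply the model equation by X_{t-k} and take expectations. With theta_0 = psi_0 = 1 and psi_j the MA(infinity) weights, this gives
  gamma(k) - sum_i phi_i gamma(k-i) = c_k,
  c_k = sigma^2 * sum_{j=k..q} theta_j psi_{j-k}   (c_k = 0 for k > q),
using gamma(-m) = gamma(m).
Pure AR (q = 0): c_0 = sigma^2 = 3, c_k = 0 for k >= 1.
Equations for k = 0 and k = 1 (AR order 1):
  gamma(0) = phi_1 gamma(1) + c_0
  gamma(1) = phi_1 gamma(0) + c_1
Substituting the second into the first: gamma(0) (1 - phi_1^2) = c_0 + phi_1 c_1, so
  gamma(0) = c_0 / (1 - phi_1^2) = 3 / (1 - (0.418)^2) = 3 / 0.825276 = 3.635148.
  gamma(1) = phi_1 gamma(0) = (0.418)(3.635148) = 1.519492.
Therefore gamma(1) = 1.5195 (to 4 decimal places).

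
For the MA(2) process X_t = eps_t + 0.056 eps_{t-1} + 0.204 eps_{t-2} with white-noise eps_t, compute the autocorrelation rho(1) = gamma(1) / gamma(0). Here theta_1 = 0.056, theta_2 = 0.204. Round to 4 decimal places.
\rho(1) = 0.0645

For an MA(q) process with theta_0 = 1, the autocovariance is
  gamma(k) = sigma^2 * sum_{i=0..q-k} theta_i * theta_{i+k},
and rho(k) = gamma(k) / gamma(0). Sigma^2 cancels.
  numerator   = (1)*(0.056) + (0.056)*(0.204) = 0.067424.
  denominator = (1)^2 + (0.056)^2 + (0.204)^2 = 1.044752.
  rho(1) = 0.067424 / 1.044752 = 0.0645.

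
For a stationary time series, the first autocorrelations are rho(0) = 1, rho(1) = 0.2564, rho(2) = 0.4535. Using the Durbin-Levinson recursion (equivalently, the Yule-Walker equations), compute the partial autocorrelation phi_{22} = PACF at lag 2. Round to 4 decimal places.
\phi_{22} = 0.4150

The PACF at lag k is phi_{kk}, the last component of the solution
to the Yule-Walker system G_k phi = r_k where
  (G_k)_{ij} = rho(|i - j|), (r_k)_i = rho(i), i,j = 1..k.
Equivalently, Durbin-Levinson gives phi_{kk} iteratively:
  phi_{11} = rho(1)
  phi_{kk} = [rho(k) - sum_{j=1..k-1} phi_{k-1,j} rho(k-j)]
            / [1 - sum_{j=1..k-1} phi_{k-1,j} rho(j)],
  phi_{k,j} = phi_{k-1,j} - phi_{kk} phi_{k-1,k-j},  j = 1..k-1.
Step k = 1:
  phi_11 = rho(1) = 0.2564.
Step k = 2:
  phi_22 = [rho(2) - phi_11 rho(1)] / [1 - phi_11 rho(1)] = [0.4535 - (0.2564)(0.2564)] / [1 - (0.2564)(0.2564)]
         = 0.38775904 / 0.93425904 = 0.415.
Therefore phi_{22} = 0.4150.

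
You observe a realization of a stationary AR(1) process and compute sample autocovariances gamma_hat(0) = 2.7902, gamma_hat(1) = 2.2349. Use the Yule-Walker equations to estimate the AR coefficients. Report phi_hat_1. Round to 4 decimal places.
\hat\phi_{1} = 0.8010

The Yule-Walker equations for an AR(p) process read, in matrix form,
  Gamma_p phi = r_p,   with   (Gamma_p)_{ij} = gamma(|i - j|),
                       (r_p)_i = gamma(i),   i,j = 1..p.
Substitute the sample gammas (Toeplitz matrix and right-hand side of size 1):
  Gamma_p = [[2.7902]]
  r_p     = [2.2349]
With p = 1 this is the single equation gamma(0) phi_1 = gamma(1):
  phi_hat_1 = gamma(1) / gamma(0) = 2.2349 / 2.7902 = 0.8010.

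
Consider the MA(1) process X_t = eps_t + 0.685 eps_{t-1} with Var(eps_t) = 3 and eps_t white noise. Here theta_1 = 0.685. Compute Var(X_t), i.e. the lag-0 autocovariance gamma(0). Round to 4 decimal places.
\gamma(0) = 4.4077

For an MA(q) process X_t = eps_t + sum_i theta_i eps_{t-i} with
Var(eps_t) = sigma^2, the variance is
  gamma(0) = sigma^2 * (1 + sum_i theta_i^2).
  sum_i theta_i^2 = (0.685)^2 = 0.469225.
  gamma(0) = 3 * (1 + 0.469225) = 3 * 1.469225 = 4.407675, which rounds to 4.4077.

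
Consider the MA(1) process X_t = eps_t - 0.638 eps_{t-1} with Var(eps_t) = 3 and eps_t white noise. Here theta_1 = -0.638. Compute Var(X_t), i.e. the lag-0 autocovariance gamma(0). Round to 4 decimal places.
\gamma(0) = 4.2211

For an MA(q) process X_t = eps_t + sum_i theta_i eps_{t-i} with
Var(eps_t) = sigma^2, the variance is
  gamma(0) = sigma^2 * (1 + sum_i theta_i^2).
  sum_i theta_i^2 = (-0.638)^2 = 0.407044.
  gamma(0) = 3 * (1 + 0.407044) = 3 * 1.407044 = 4.221132, which rounds to 4.2211.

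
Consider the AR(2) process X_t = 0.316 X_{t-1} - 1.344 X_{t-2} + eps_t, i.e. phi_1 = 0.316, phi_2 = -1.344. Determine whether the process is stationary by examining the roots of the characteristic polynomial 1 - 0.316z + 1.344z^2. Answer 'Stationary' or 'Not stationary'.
\text{Not stationary}

The AR(p) characteristic polynomial is P(z) = 1 - 0.316z + 1.344z^2.
Stationarity requires all roots to lie outside the unit circle, i.e. |z| > 1 for every root.
Set 1 + (-0.316) z + (1.344) z^2 = 0, i.e. a z^2 + b z + c = 0 with a = 1.344, b = -0.316, c = 1.
Discriminant D = b^2 - 4ac = (-0.316)^2 - 4*(1.344)*1 = 0.099856 - (5.376) = -5.276144.
D < 0, so the roots are the complex-conjugate pair z = (-b +/- i sqrt(-D)) / (2a) = 0.1176 +/- 0.8545i.
For a conjugate pair |z|^2 = z * conj(z) = (product of roots) = c/a = 1/(1.344) = 0.744048, so |z| = sqrt(0.744048) = 0.8626 for both roots.
Moduli of all roots: 0.8626, 0.8626.
All moduli strictly greater than 1? No.
Verdict: Not stationary.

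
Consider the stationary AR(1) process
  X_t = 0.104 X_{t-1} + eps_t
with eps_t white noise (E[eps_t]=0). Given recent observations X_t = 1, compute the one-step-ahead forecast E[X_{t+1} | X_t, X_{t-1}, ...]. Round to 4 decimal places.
E[X_{t+1} \mid \mathcal F_t] = 0.1040

For an AR(p) model X_t = c + sum_i phi_i X_{t-i} + eps_t, the
one-step-ahead conditional mean is
  E[X_{t+1} | X_t, ...] = c + sum_i phi_i X_{t+1-i}.
Substitute known values:
  E[X_{t+1} | ...] = (0.104) * (1)
                   = 0.1040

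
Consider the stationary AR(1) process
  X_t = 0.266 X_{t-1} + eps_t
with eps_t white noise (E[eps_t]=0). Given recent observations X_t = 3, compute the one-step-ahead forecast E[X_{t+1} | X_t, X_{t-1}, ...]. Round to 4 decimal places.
E[X_{t+1} \mid \mathcal F_t] = 0.7980

For an AR(p) model X_t = c + sum_i phi_i X_{t-i} + eps_t, the
one-step-ahead conditional mean is
  E[X_{t+1} | X_t, ...] = c + sum_i phi_i X_{t+1-i}.
Substitute known values:
  E[X_{t+1} | ...] = (0.266) * (3)
                   = 0.7980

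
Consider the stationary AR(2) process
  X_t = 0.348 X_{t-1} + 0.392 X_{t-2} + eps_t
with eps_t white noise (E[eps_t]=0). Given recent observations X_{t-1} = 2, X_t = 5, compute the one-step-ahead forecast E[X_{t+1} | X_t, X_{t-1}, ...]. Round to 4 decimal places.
E[X_{t+1} \mid \mathcal F_t] = 2.5240

For an AR(p) model X_t = c + sum_i phi_i X_{t-i} + eps_t, the
one-step-ahead conditional mean is
  E[X_{t+1} | X_t, ...] = c + sum_i phi_i X_{t+1-i}.
Substitute known values:
  E[X_{t+1} | ...] = (0.348) * (5) + (0.392) * (2)
                   = 2.5240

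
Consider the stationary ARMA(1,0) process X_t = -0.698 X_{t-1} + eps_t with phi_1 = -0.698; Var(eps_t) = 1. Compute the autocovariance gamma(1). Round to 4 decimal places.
\gamma(1) = -1.3612

Multiply the model equation by X_{t-k} and take expectations. With theta_0 = psi_0 = 1 and psi_j the MA(infinity) weights, this gives
  gamma(k) - sum_i phi_i gamma(k-i) = c_k,
  c_k = sigma^2 * sum_{j=k..q} theta_j psi_{j-k}   (c_k = 0 for k > q),
using gamma(-m) = gamma(m).
Pure AR (q = 0): c_0 = sigma^2 = 1, c_k = 0 for k >= 1.
Equations for k = 0 and k = 1 (AR order 1):
  gamma(0) = phi_1 gamma(1) + c_0
  gamma(1) = phi_1 gamma(0) + c_1
Substituting the second into the first: gamma(0) (1 - phi_1^2) = c_0 + phi_1 c_1, so
  gamma(0) = c_0 / (1 - phi_1^2) = 1 / (1 - (-0.698)^2) = 1 / 0.512796 = 1.950093.
  gamma(1) = phi_1 gamma(0) = (-0.698)(1.950093) = -1.361165.
Therefore gamma(1) = -1.3612 (to 4 decimal places).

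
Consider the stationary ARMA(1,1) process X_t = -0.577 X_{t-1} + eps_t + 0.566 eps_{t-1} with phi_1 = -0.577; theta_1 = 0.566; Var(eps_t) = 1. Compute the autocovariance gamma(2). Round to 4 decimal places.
\gamma(2) = 0.0064

Multiply the model equation by X_{t-k} and take expectations. With theta_0 = psi_0 = 1 and psi_j the MA(infinity) weights, this gives
  gamma(k) - sum_i phi_i gamma(k-i) = c_k,
  c_k = sigma^2 * sum_{j=k..q} theta_j psi_{j-k}   (c_k = 0 for k > q),
using gamma(-m) = gamma(m).
psi-weights needed (psi_j = theta_j + sum_i phi_i psi_{j-i}):
  psi_1 = theta_1 + phi_1 = 0.566 + (-0.577) = -0.011
Right-hand sides:
  c_0 = sigma^2 (1 + theta_1 psi_1) = 1 * (1 + (0.566)(-0.011)) = 1 * 0.993774 = 0.993774
  c_1 = sigma^2 theta_1 = 1 * (0.566) = 0.566
  c_2 = 0
Equations for k = 0 and k = 1 (AR order 1):
  gamma(0) = phi_1 gamma(1) + c_0
  gamma(1) = phi_1 gamma(0) + c_1
Substituting the second into the first: gamma(0) (1 - phi_1^2) = c_0 + phi_1 c_1, so
  gamma(0) = (c_0 + phi_1 c_1) / (1 - phi_1^2) = (0.993774 + (-0.577)(0.566)) / (1 - (-0.577)^2) = 0.667192 / 0.667071 = 1.000181.
  gamma(1) = phi_1 gamma(0) + c_1 = (-0.577)(1.000181) + (0.566) = -0.011105.
For k = 2 (> q): gamma(2) = phi_1 gamma(1) = (-0.577)(-0.011105) = 0.006407.
Therefore gamma(2) = 0.0064 (to 4 decimal places).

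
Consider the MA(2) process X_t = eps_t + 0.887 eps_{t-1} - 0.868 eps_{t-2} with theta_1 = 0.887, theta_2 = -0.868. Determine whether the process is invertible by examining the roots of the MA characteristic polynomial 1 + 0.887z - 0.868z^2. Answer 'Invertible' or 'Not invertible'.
\text{Not invertible}

The MA(q) characteristic polynomial is P(z) = 1 + 0.887z - 0.868z^2.
Invertibility requires all roots to lie outside the unit circle, i.e. |z| > 1 for every root.
Set 1 + (0.887) z + (-0.868) z^2 = 0, i.e. a z^2 + b z + c = 0 with a = -0.868, b = 0.887, c = 1.
Discriminant D = b^2 - 4ac = (0.887)^2 - 4*(-0.868)*1 = 0.786769 - (-3.472) = 4.258769.
D >= 0, so the roots are real: z = (-b +/- sqrt(D)) / (2a) = (-0.887 +/- 2.063679) / (-1.736).
  z_1 = (-0.887 + 2.063679) / (-1.736) = -0.6778,   |z_1| = 0.6778.
  z_2 = (-0.887 - 2.063679) / (-1.736) = 1.6997,   |z_2| = 1.6997.
Moduli of all roots: 0.6778, 1.6997.
All moduli strictly greater than 1? No.
Verdict: Not invertible.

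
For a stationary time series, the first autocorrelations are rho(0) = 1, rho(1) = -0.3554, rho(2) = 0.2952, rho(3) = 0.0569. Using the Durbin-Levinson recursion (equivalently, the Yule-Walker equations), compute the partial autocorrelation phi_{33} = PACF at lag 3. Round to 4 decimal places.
\phi_{33} = 0.2500

The PACF at lag k is phi_{kk}, the last component of the solution
to the Yule-Walker system G_k phi = r_k where
  (G_k)_{ij} = rho(|i - j|), (r_k)_i = rho(i), i,j = 1..k.
Equivalently, Durbin-Levinson gives phi_{kk} iteratively:
  phi_{11} = rho(1)
  phi_{kk} = [rho(k) - sum_{j=1..k-1} phi_{k-1,j} rho(k-j)]
            / [1 - sum_{j=1..k-1} phi_{k-1,j} rho(j)],
  phi_{k,j} = phi_{k-1,j} - phi_{kk} phi_{k-1,k-j},  j = 1..k-1.
Step k = 1:
  phi_11 = rho(1) = -0.3554.
Step k = 2:
  phi_22 = [rho(2) - phi_11 rho(1)] / [1 - phi_11 rho(1)] = [0.2952 - (-0.3554)(-0.3554)] / [1 - (-0.3554)(-0.3554)]
         = 0.16889084 / 0.87369084 = 0.193307.
  Update: phi_21 = phi_11 - phi_22 phi_11 = -0.3554 - (0.193307)(-0.3554) = -0.286699.
Step k = 3:
  phi_33 = [rho(3) - phi_21 rho(2) - phi_22 rho(1)] / [1 - phi_21 rho(1) - phi_22 rho(2)]
    numerator   = 0.0569 - (-0.286699)(0.2952) - (0.193307)(-0.3554) = 0.21023484
    denominator = 1 - (-0.286699)(-0.3554) - (0.193307)(0.2952) = 0.841043
  phi_33 = 0.21023484 / 0.841043 = 0.25.
Therefore phi_{33} = 0.2500.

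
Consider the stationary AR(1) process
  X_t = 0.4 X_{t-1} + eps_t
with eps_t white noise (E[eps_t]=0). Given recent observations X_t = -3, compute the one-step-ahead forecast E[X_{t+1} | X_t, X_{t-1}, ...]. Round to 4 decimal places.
E[X_{t+1} \mid \mathcal F_t] = -1.2000

For an AR(p) model X_t = c + sum_i phi_i X_{t-i} + eps_t, the
one-step-ahead conditional mean is
  E[X_{t+1} | X_t, ...] = c + sum_i phi_i X_{t+1-i}.
Substitute known values:
  E[X_{t+1} | ...] = (0.4) * (-3)
                   = -1.2000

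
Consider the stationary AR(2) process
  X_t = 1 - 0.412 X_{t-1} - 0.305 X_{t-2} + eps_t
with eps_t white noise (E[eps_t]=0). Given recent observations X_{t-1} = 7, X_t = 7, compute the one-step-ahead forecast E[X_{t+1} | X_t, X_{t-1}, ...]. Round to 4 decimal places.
E[X_{t+1} \mid \mathcal F_t] = -4.0190

For an AR(p) model X_t = c + sum_i phi_i X_{t-i} + eps_t, the
one-step-ahead conditional mean is
  E[X_{t+1} | X_t, ...] = c + sum_i phi_i X_{t+1-i}.
Substitute known values:
  E[X_{t+1} | ...] = 1 + (-0.412) * (7) + (-0.305) * (7)
                   = -4.0190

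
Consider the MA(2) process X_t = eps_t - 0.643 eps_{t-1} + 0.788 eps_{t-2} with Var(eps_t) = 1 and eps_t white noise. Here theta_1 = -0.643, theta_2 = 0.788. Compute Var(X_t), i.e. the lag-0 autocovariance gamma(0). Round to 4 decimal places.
\gamma(0) = 2.0344

For an MA(q) process X_t = eps_t + sum_i theta_i eps_{t-i} with
Var(eps_t) = sigma^2, the variance is
  gamma(0) = sigma^2 * (1 + sum_i theta_i^2).
  sum_i theta_i^2 = (-0.643)^2 + (0.788)^2 = 0.413449 + 0.620944 = 1.034393.
  gamma(0) = 1 * (1 + 1.034393) = 1 * 2.034393 = 2.034393, which rounds to 2.0344.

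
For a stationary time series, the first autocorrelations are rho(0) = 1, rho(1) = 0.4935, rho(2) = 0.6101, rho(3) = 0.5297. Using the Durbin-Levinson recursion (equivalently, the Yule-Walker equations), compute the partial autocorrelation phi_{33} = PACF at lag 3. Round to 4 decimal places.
\phi_{33} = 0.2339

The PACF at lag k is phi_{kk}, the last component of the solution
to the Yule-Walker system G_k phi = r_k where
  (G_k)_{ij} = rho(|i - j|), (r_k)_i = rho(i), i,j = 1..k.
Equivalently, Durbin-Levinson gives phi_{kk} iteratively:
  phi_{11} = rho(1)
  phi_{kk} = [rho(k) - sum_{j=1..k-1} phi_{k-1,j} rho(k-j)]
            / [1 - sum_{j=1..k-1} phi_{k-1,j} rho(j)],
  phi_{k,j} = phi_{k-1,j} - phi_{kk} phi_{k-1,k-j},  j = 1..k-1.
Step k = 1:
  phi_11 = rho(1) = 0.4935.
Step k = 2:
  phi_22 = [rho(2) - phi_11 rho(1)] / [1 - phi_11 rho(1)] = [0.6101 - (0.4935)(0.4935)] / [1 - (0.4935)(0.4935)]
         = 0.36655775 / 0.75645775 = 0.484571.
  Update: phi_21 = phi_11 - phi_22 phi_11 = 0.4935 - (0.484571)(0.4935) = 0.254364.
Step k = 3:
  phi_33 = [rho(3) - phi_21 rho(2) - phi_22 rho(1)] / [1 - phi_21 rho(1) - phi_22 rho(2)]
    numerator   = 0.5297 - (0.254364)(0.6101) - (0.484571)(0.4935) = 0.13537654
    denominator = 1 - (0.254364)(0.4935) - (0.484571)(0.6101) = 0.57883437
  phi_33 = 0.13537654 / 0.57883437 = 0.2339.
Therefore phi_{33} = 0.2339.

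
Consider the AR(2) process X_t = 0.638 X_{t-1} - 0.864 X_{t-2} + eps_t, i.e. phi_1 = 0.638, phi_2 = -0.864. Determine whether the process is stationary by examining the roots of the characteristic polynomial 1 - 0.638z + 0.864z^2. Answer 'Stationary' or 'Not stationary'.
\text{Stationary}

The AR(p) characteristic polynomial is P(z) = 1 - 0.638z + 0.864z^2.
Stationarity requires all roots to lie outside the unit circle, i.e. |z| > 1 for every root.
Set 1 + (-0.638) z + (0.864) z^2 = 0, i.e. a z^2 + b z + c = 0 with a = 0.864, b = -0.638, c = 1.
Discriminant D = b^2 - 4ac = (-0.638)^2 - 4*(0.864)*1 = 0.407044 - (3.456) = -3.048956.
D < 0, so the roots are the complex-conjugate pair z = (-b +/- i sqrt(-D)) / (2a) = 0.3692 +/- 1.0105i.
For a conjugate pair |z|^2 = z * conj(z) = (product of roots) = c/a = 1/(0.864) = 1.157407, so |z| = sqrt(1.157407) = 1.0758 for both roots.
Moduli of all roots: 1.0758, 1.0758.
All moduli strictly greater than 1? Yes.
Verdict: Stationary.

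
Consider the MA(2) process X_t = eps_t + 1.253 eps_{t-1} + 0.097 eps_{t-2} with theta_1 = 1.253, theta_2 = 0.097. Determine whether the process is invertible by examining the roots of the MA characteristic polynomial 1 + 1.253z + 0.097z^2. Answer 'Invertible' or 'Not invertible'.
\text{Not invertible}

The MA(q) characteristic polynomial is P(z) = 1 + 1.253z + 0.097z^2.
Invertibility requires all roots to lie outside the unit circle, i.e. |z| > 1 for every root.
Set 1 + (1.253) z + (0.097) z^2 = 0, i.e. a z^2 + b z + c = 0 with a = 0.097, b = 1.253, c = 1.
Discriminant D = b^2 - 4ac = (1.253)^2 - 4*(0.097)*1 = 1.570009 - (0.388) = 1.182009.
D >= 0, so the roots are real: z = (-b +/- sqrt(D)) / (2a) = (-1.253 +/- 1.087202) / (0.194).
  z_1 = (-1.253 + 1.087202) / (0.194) = -0.8546,   |z_1| = 0.8546.
  z_2 = (-1.253 - 1.087202) / (0.194) = -12.0629,   |z_2| = 12.0629.
Moduli of all roots: 0.8546, 12.0629.
All moduli strictly greater than 1? No.
Verdict: Not invertible.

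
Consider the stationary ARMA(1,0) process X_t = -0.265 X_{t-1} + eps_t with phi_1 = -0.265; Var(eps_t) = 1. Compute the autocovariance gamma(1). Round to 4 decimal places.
\gamma(1) = -0.2850

Multiply the model equation by X_{t-k} and take expectations. With theta_0 = psi_0 = 1 and psi_j the MA(infinity) weights, this gives
  gamma(k) - sum_i phi_i gamma(k-i) = c_k,
  c_k = sigma^2 * sum_{j=k..q} theta_j psi_{j-k}   (c_k = 0 for k > q),
using gamma(-m) = gamma(m).
Pure AR (q = 0): c_0 = sigma^2 = 1, c_k = 0 for k >= 1.
Equations for k = 0 and k = 1 (AR order 1):
  gamma(0) = phi_1 gamma(1) + c_0
  gamma(1) = phi_1 gamma(0) + c_1
Substituting the second into the first: gamma(0) (1 - phi_1^2) = c_0 + phi_1 c_1, so
  gamma(0) = c_0 / (1 - phi_1^2) = 1 / (1 - (-0.265)^2) = 1 / 0.929775 = 1.075529.
  gamma(1) = phi_1 gamma(0) = (-0.265)(1.075529) = -0.285015.
Therefore gamma(1) = -0.2850 (to 4 decimal places).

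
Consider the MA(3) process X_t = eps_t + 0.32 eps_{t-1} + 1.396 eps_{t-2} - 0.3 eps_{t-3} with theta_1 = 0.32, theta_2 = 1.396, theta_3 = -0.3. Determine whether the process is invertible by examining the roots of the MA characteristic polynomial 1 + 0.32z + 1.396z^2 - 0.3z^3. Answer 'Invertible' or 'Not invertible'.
\text{Not invertible}

The MA(q) characteristic polynomial is P(z) = 1 + 0.32z + 1.396z^2 - 0.3z^3.
Invertibility requires all roots to lie outside the unit circle, i.e. |z| > 1 for every root.
Degree 3: look for a simple real root z0 first, then factor out (1 - z/z0) and solve the remaining quadratic.
Testing z0 = 5: P(5) = 1 + (0.32)(5) + (1.396)(5)^2 + (-0.3)(5)^3
  = 1 + (1.6) + (34.9) + (-37.5) = 0.  So z_0 = 5 is a root, |z_0| = 5.
Divide out the factor (1 - 0.2 z) = (1 - z/z0) (since 1/z0 = 0.2):
  P(z) = (1 - 0.2 z)(1 + (0.52) z + (1.5) z^2)
  [check: z-coef 0.52 - (0.2) = 0.32; z^2-coef 1.5 - (0.2)(0.52) = 1.396; z^3-coef -(0.2)(1.5) = -0.3.]
Remaining roots from the quadratic factor 1 + (0.52) z + (1.5) z^2:
  Set 1 + (0.52) z + (1.5) z^2 = 0, i.e. a z^2 + b z + c = 0 with a = 1.5, b = 0.52, c = 1.
  Discriminant D = b^2 - 4ac = (0.52)^2 - 4*(1.5)*1 = 0.2704 - (6) = -5.7296.
  D < 0, so the roots are the complex-conjugate pair z = (-b +/- i sqrt(-D)) / (2a) = -0.1733 +/- 0.7979i.
  For a conjugate pair |z|^2 = z * conj(z) = (product of roots) = c/a = 1/(1.5) = 0.666667, so |z| = sqrt(0.666667) = 0.8165 for both roots.
Moduli of all roots: 5.0000, 0.8165, 0.8165.
All moduli strictly greater than 1? No.
Verdict: Not invertible.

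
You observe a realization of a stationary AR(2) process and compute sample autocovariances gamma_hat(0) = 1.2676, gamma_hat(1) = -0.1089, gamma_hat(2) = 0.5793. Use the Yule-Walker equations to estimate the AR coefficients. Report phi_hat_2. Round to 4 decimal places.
\hat\phi_{2} = 0.4530

The Yule-Walker equations for an AR(p) process read, in matrix form,
  Gamma_p phi = r_p,   with   (Gamma_p)_{ij} = gamma(|i - j|),
                       (r_p)_i = gamma(i),   i,j = 1..p.
Substitute the sample gammas (Toeplitz matrix and right-hand side of size 2):
  Gamma_p = [[1.2676, -0.1089], [-0.1089, 1.2676]]
  r_p     = [-0.1089, 0.5793]
Written out:
  1.2676 phi_1 - 0.1089 phi_2 = -0.1089
  -0.1089 phi_1 + 1.2676 phi_2 = 0.5793
Solve by Cramer's rule:
  det = gamma(0)^2 - gamma(1)^2 = (1.2676)^2 - (-0.1089)^2 = 1.60680976 - 0.01185921 = 1.59495055
  phi_hat_1 = [gamma(1) gamma(0) - gamma(1) gamma(2)] / det = [(-0.1089)(1.2676) - (-0.1089)(0.5793)] / 1.59495055 = -0.07495587 / 1.59495055 = -0.047
  phi_hat_2 = [gamma(0) gamma(2) - gamma(1)^2] / det = [(1.2676)(0.5793) - (-0.1089)^2] / 1.59495055 = 0.72246147 / 1.59495055 = 0.453
So phi_hat = [-0.0470, 0.4530].
Therefore phi_hat_2 = 0.4530.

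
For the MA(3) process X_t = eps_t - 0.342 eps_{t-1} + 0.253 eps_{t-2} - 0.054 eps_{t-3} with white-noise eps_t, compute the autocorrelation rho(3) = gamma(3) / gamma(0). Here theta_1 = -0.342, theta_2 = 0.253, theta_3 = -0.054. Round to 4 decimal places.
\rho(3) = -0.0456

For an MA(q) process with theta_0 = 1, the autocovariance is
  gamma(k) = sigma^2 * sum_{i=0..q-k} theta_i * theta_{i+k},
and rho(k) = gamma(k) / gamma(0). Sigma^2 cancels.
  numerator   = (1)*(-0.054) = -0.054.
  denominator = (1)^2 + (-0.342)^2 + (0.253)^2 + (-0.054)^2 = 1.183889.
  rho(3) = -0.054 / 1.183889 = -0.0456.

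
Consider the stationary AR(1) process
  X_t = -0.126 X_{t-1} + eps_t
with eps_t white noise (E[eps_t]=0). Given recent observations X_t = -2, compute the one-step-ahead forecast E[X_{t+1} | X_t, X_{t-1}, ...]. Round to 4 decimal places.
E[X_{t+1} \mid \mathcal F_t] = 0.2520

For an AR(p) model X_t = c + sum_i phi_i X_{t-i} + eps_t, the
one-step-ahead conditional mean is
  E[X_{t+1} | X_t, ...] = c + sum_i phi_i X_{t+1-i}.
Substitute known values:
  E[X_{t+1} | ...] = (-0.126) * (-2)
                   = 0.2520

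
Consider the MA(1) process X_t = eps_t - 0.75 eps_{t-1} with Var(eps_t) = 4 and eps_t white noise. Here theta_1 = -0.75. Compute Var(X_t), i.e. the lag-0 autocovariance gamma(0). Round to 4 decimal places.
\gamma(0) = 6.2500

For an MA(q) process X_t = eps_t + sum_i theta_i eps_{t-i} with
Var(eps_t) = sigma^2, the variance is
  gamma(0) = sigma^2 * (1 + sum_i theta_i^2).
  sum_i theta_i^2 = (-0.75)^2 = 0.5625.
  gamma(0) = 4 * (1 + 0.5625) = 4 * 1.5625 = 6.25, which rounds to 6.2500.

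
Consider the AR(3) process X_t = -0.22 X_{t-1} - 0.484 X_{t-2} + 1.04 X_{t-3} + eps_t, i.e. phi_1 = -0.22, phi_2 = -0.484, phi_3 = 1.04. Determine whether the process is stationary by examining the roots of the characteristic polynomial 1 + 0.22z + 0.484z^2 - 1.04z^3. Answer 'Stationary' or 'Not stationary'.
\text{Not stationary}

The AR(p) characteristic polynomial is P(z) = 1 + 0.22z + 0.484z^2 - 1.04z^3.
Stationarity requires all roots to lie outside the unit circle, i.e. |z| > 1 for every root.
Degree 3: look for a simple real root z0 first, then factor out (1 - z/z0) and solve the remaining quadratic.
Testing z0 = 1.25: P(1.25) = 1 + (0.22)(1.25) + (0.484)(1.25)^2 + (-1.04)(1.25)^3
  = 1 + (0.275) + (0.75625) + (-2.03125) = 0.  So z_0 = 1.25 is a root, |z_0| = 1.25.
Divide out the factor (1 - 0.8 z) = (1 - z/z0) (since 1/z0 = 0.8):
  P(z) = (1 - 0.8 z)(1 + (1.02) z + (1.3) z^2)
  [check: z-coef 1.02 - (0.8) = 0.22; z^2-coef 1.3 - (0.8)(1.02) = 0.484; z^3-coef -(0.8)(1.3) = -1.04.]
Remaining roots from the quadratic factor 1 + (1.02) z + (1.3) z^2:
  Set 1 + (1.02) z + (1.3) z^2 = 0, i.e. a z^2 + b z + c = 0 with a = 1.3, b = 1.02, c = 1.
  Discriminant D = b^2 - 4ac = (1.02)^2 - 4*(1.3)*1 = 1.0404 - (5.2) = -4.1596.
  D < 0, so the roots are the complex-conjugate pair z = (-b +/- i sqrt(-D)) / (2a) = -0.3923 +/- 0.7844i.
  For a conjugate pair |z|^2 = z * conj(z) = (product of roots) = c/a = 1/(1.3) = 0.769231, so |z| = sqrt(0.769231) = 0.8771 for both roots.
Moduli of all roots: 1.2500, 0.8771, 0.8771.
All moduli strictly greater than 1? No.
Verdict: Not stationary.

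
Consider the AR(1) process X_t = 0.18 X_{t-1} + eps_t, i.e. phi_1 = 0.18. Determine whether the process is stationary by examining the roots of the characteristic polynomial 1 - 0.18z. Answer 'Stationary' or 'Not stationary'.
\text{Stationary}

The AR(p) characteristic polynomial is P(z) = 1 - 0.18z.
Stationarity requires all roots to lie outside the unit circle, i.e. |z| > 1 for every root.
This is linear in z: 1 + (-0.18) z = 0  =>  z = -1/(-0.18) = 5.555556,  |z| = 5.555556.
Moduli of all roots: 5.5556.
All moduli strictly greater than 1? Yes.
Verdict: Stationary.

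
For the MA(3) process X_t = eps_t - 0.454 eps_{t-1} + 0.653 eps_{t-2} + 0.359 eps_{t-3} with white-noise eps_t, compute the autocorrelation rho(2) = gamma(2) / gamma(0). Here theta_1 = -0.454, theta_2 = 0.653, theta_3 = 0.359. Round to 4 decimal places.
\rho(2) = 0.2782

For an MA(q) process with theta_0 = 1, the autocovariance is
  gamma(k) = sigma^2 * sum_{i=0..q-k} theta_i * theta_{i+k},
and rho(k) = gamma(k) / gamma(0). Sigma^2 cancels.
  numerator   = (1)*(0.653) + (-0.454)*(0.359) = 0.490014.
  denominator = (1)^2 + (-0.454)^2 + (0.653)^2 + (0.359)^2 = 1.761406.
  rho(2) = 0.490014 / 1.761406 = 0.2782.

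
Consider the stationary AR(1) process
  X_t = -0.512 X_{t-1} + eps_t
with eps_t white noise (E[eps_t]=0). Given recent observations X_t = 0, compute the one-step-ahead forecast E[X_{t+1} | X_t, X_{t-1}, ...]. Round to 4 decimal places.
E[X_{t+1} \mid \mathcal F_t] = 0.0000

For an AR(p) model X_t = c + sum_i phi_i X_{t-i} + eps_t, the
one-step-ahead conditional mean is
  E[X_{t+1} | X_t, ...] = c + sum_i phi_i X_{t+1-i}.
Substitute known values:
  E[X_{t+1} | ...] = (-0.512) * (0)
                   = 0.0000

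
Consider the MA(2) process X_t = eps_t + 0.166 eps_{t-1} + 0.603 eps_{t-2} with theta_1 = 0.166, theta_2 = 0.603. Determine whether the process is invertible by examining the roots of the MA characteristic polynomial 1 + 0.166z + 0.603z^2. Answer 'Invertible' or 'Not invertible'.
\text{Invertible}

The MA(q) characteristic polynomial is P(z) = 1 + 0.166z + 0.603z^2.
Invertibility requires all roots to lie outside the unit circle, i.e. |z| > 1 for every root.
Set 1 + (0.166) z + (0.603) z^2 = 0, i.e. a z^2 + b z + c = 0 with a = 0.603, b = 0.166, c = 1.
Discriminant D = b^2 - 4ac = (0.166)^2 - 4*(0.603)*1 = 0.027556 - (2.412) = -2.384444.
D < 0, so the roots are the complex-conjugate pair z = (-b +/- i sqrt(-D)) / (2a) = -0.1376 +/- 1.2804i.
For a conjugate pair |z|^2 = z * conj(z) = (product of roots) = c/a = 1/(0.603) = 1.658375, so |z| = sqrt(1.658375) = 1.2878 for both roots.
Moduli of all roots: 1.2878, 1.2878.
All moduli strictly greater than 1? Yes.
Verdict: Invertible.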